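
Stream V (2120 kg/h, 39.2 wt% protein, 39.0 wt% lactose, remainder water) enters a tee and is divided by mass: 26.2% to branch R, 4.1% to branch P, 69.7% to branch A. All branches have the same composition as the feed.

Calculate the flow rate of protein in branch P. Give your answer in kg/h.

Branch P total = 0.041×2120 = 86.92 kg/h.
protein in P = 0.392×86.92 = 34.073 kg/h.

34.07 kg/h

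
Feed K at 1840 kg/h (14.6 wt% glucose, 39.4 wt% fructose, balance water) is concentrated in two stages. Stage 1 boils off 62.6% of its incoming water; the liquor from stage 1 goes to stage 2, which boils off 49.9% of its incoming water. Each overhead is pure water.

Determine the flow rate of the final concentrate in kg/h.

water in feed = 1840×0.460 = 846.4 kg/h.
After stage 1: water left = (1−0.626)×846.4 = 316.55; stream total = 1310.2 kg/h.
After stage 2: water left = (1−0.499)×316.55 = 158.59; final concentrate = 1152.2 kg/h.

1152 kg/h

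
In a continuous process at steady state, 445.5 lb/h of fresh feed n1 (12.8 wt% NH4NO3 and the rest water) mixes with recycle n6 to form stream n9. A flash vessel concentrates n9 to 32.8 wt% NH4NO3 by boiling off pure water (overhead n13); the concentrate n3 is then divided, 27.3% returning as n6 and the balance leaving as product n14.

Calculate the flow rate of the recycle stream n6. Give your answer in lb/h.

65.28 lb/h

Overall NH4NO3 balance (none leaves overhead): NH4NO3 in fresh feed = NH4NO3 in product, i.e. 445.5×0.128 = (1−0.273)·n3·0.328.
n3 = 57.024/(0.328×0.727) = 239.14 lb/h.
Recycle n6 = 0.273×239.14 = 65.285 lb/h.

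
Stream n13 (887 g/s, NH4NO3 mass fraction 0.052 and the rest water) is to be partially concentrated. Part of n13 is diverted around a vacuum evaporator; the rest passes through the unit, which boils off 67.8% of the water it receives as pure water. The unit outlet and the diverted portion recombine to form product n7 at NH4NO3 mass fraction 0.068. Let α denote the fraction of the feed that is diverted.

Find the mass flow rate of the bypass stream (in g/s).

562.3 g/s

All 887×0.052 = 46.124 g/s of NH4NO3 reaches n7, so n7 = 46.124/0.068 = 678.29 g/s and vapour = 208.71 g/s.
The evaporator receives (1−α)·887 of feed at 0.948 water and removes 0.678 of that water:
0.678×0.948×(1−α)×887 = 208.71
(1−α) = 208.71/570.11 = 0.3661;  α = 0.6339.
Bypass flow = 0.6339×887 = 562.29 g/s.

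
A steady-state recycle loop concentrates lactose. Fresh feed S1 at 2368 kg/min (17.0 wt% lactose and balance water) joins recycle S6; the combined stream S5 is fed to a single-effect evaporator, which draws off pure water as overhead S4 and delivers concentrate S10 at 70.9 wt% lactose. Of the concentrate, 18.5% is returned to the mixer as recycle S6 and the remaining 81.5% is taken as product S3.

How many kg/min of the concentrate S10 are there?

Overall lactose balance (none leaves overhead): lactose in fresh feed = lactose in product, i.e. 2368×0.170 = (1−0.185)·S10·0.709.
S10 = 402.56/(0.709×0.815) = 696.67 kg/min.

696.7 kg/min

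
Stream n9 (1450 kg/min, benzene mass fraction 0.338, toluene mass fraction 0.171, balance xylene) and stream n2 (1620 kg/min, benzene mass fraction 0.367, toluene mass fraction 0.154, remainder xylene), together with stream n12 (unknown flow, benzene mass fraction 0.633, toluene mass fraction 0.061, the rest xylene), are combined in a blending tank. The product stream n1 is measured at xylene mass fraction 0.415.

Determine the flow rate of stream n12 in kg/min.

1962 kg/min

Let n12 be the unknown flow. Total out = 3070 + n12.
xylene balance: 1487.9 + 0.306·n12 = 0.415·(3070 + n12)
(0.306 − 0.415)·n12 = 0.415×3070 − 1487.9 = -213.88
n12 = -213.88 / -0.109 = 1962.2 kg/min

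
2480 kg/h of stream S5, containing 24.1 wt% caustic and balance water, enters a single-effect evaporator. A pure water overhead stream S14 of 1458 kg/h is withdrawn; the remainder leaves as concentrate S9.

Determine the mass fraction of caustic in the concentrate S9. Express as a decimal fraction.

0.585

caustic is not removed: 2480×0.241 = 597.68 kg/h of caustic enters S9.
Concentrate = 2480 − 1458 = 1022 kg/h.
Mass fraction = 597.68/1022 = 0.585.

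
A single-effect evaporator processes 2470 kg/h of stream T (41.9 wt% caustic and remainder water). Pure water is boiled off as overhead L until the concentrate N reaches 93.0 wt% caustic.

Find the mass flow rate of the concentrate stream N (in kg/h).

caustic is conserved: 2470×0.419 = 1034.9 kg/h all reports to the concentrate.
Concentrate = 1034.9/(target fraction) = 1112.8 kg/h.

1113 kg/h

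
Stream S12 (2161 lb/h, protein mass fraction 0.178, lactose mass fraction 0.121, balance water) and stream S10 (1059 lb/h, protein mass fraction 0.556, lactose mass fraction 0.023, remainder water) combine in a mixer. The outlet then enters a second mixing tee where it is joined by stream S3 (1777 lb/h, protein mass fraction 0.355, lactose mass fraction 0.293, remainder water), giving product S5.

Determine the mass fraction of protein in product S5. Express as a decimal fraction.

0.321

Overall, product flow = 4997 lb/h.
protein in = 2161×0.178 + 1059×0.556 + 1777×0.355 = 1604.3 lb/h.
protein fraction in S5 = 0.321.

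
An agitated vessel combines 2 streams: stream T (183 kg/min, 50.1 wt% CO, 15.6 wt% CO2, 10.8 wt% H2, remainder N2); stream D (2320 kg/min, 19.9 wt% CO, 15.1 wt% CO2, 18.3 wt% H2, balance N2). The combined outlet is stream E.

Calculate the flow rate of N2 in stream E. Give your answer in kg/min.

N2 out = N2 in = 183×0.235 + 2320×0.467 = 1126.4 kg/min.

1126 kg/min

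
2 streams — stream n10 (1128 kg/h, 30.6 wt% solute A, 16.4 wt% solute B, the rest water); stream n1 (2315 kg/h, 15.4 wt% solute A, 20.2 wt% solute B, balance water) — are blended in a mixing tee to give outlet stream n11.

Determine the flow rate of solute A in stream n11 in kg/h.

701.7 kg/h

solute A out = solute A in = 1128×0.306 + 2315×0.154 = 701.68 kg/h.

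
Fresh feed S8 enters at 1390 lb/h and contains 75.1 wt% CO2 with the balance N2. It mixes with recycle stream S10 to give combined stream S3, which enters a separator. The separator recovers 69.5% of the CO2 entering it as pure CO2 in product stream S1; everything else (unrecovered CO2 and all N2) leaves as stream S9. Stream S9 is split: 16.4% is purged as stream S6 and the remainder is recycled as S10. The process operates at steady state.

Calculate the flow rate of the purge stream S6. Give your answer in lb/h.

416.2 lb/h

N2 enters only via S8 and leaves only via the purge: 1390×0.249 = 0.164×(N2 in S9), and the separator passes all N2, so N2 in S3 = N2 in S9 = 2110.4 lb/h.
CO2 in S3: m_A = 1390×0.751 + (1−0.164)·(1−0.695)·m_A, so m_A = 1043.9/0.7450 = 1401.2 lb/h.
S9 = (1−0.695)×1401.2 + 2110.4 = 2537.8 lb/h.
Purge S6 = 0.164×2537.8 = 416.2 lb/h.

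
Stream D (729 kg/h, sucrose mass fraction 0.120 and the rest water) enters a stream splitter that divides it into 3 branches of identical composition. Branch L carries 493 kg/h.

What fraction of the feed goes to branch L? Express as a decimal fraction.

Fraction to L = 493/729 = 0.6763.

0.676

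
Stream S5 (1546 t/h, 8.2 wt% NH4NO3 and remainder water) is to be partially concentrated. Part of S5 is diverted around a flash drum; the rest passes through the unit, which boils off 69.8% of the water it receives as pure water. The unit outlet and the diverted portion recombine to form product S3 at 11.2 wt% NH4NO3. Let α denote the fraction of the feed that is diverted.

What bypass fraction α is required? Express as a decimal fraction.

0.582

All 1546×0.082 = 126.77 t/h of NH4NO3 reaches S3, so S3 = 126.77/0.112 = 1131.9 t/h and vapour = 414.11 t/h.
The evaporator receives (1−α)·1546 of feed at 0.918 water and removes 0.698 of that water:
0.698×0.918×(1−α)×1546 = 414.11
(1−α) = 414.11/990.62 = 0.4180;  α = 0.5820.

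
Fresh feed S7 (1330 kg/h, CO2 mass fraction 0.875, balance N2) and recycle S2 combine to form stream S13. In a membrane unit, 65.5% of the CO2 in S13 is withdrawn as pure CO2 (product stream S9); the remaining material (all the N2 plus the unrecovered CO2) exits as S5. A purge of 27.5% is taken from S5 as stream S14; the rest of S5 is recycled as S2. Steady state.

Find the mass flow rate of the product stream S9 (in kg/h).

1017 kg/h

CO2 in S13: m_A = 1330×0.875 + (1−0.275)·(1−0.655)·m_A, so m_A = 1163.8/0.7499 = 1551.9 kg/h.
Product S9 = 0.655×1551.9 = 1016.5 kg/h.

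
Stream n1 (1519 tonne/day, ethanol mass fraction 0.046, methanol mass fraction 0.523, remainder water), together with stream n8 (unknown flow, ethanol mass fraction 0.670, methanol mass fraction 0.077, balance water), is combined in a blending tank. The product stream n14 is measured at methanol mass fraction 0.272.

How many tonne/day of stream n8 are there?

1955 tonne/day

Let n8 be the unknown flow. Total out = 1519 + n8.
methanol balance: 794.44 + 0.077·n8 = 0.272·(1519 + n8)
(0.077 − 0.272)·n8 = 0.272×1519 − 794.44 = -381.27
n8 = -381.27 / -0.195 = 1955.2 tonne/day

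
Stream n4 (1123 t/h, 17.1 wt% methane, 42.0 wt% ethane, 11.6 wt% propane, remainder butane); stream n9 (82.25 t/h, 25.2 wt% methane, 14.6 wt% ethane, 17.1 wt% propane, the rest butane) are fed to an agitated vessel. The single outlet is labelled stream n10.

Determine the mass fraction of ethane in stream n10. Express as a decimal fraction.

Total flow out = 1123 + 82.25 = 1205.2 t/h.
ethane in = 1123×0.420 + 82.25×0.146 = 483.67 t/h.
ethane mass fraction in n10 = 483.67/1205.2 = 0.401.

0.401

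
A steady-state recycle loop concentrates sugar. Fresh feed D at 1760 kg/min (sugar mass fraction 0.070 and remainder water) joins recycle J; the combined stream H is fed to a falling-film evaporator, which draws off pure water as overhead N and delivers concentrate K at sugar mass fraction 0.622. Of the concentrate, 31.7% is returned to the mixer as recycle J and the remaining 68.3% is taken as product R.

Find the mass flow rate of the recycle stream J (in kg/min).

91.93 kg/min

Overall sugar balance (none leaves overhead): sugar in fresh feed = sugar in product, i.e. 1760×0.070 = (1−0.317)·K·0.622.
K = 123.2/(0.622×0.683) = 290 kg/min.
Recycle J = 0.317×290 = 91.93 kg/min.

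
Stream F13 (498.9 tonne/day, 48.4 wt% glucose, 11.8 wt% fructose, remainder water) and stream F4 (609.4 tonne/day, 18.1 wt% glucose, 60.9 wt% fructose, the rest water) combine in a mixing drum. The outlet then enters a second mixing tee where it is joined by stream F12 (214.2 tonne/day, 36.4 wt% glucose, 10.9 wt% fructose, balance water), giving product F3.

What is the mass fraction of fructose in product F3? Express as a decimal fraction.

0.343

Overall, product flow = 1322.5 tonne/day.
fructose in = 498.9×0.118 + 609.4×0.609 + 214.2×0.109 = 453.34 tonne/day.
fructose fraction in F3 = 0.343.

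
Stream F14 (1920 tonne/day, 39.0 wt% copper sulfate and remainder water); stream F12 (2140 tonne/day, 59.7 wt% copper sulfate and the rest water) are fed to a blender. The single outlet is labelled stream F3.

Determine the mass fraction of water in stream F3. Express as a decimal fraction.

0.5009

Total flow out = 1920 + 2140 = 4060 tonne/day.
water in = 1920×0.610 + 2140×0.403 = 2033.6 tonne/day.
water mass fraction in F3 = 2033.6/4060 = 0.5009.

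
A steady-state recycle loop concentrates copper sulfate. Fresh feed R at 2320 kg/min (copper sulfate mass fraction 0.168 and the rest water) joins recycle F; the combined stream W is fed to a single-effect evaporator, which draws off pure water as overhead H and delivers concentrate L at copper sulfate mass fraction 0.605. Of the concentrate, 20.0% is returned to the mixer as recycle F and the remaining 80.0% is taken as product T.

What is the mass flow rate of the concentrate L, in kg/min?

805.3 kg/min

Overall copper sulfate balance (none leaves overhead): copper sulfate in fresh feed = copper sulfate in product, i.e. 2320×0.168 = (1−0.200)·L·0.605.
L = 389.76/(0.605×0.800) = 805.29 kg/min.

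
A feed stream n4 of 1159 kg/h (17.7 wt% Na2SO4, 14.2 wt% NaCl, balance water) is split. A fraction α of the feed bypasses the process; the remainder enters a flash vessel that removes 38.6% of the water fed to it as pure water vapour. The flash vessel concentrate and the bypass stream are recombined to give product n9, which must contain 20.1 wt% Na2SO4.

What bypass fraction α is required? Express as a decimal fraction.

0.546

All 1159×0.177 = 205.14 kg/h of Na2SO4 reaches n9, so n9 = 205.14/0.201 = 1020.6 kg/h and vapour = 138.39 kg/h.
The evaporator receives (1−α)·1159 of feed at 0.681 water and removes 0.386 of that water:
0.386×0.681×(1−α)×1159 = 138.39
(1−α) = 138.39/304.66 = 0.4542;  α = 0.5458.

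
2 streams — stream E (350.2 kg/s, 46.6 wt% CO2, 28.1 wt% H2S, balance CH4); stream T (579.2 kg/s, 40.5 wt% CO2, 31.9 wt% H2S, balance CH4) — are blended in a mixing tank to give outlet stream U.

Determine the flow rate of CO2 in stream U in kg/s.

397.8 kg/s

CO2 out = CO2 in = 350.2×0.466 + 579.2×0.405 = 397.77 kg/s.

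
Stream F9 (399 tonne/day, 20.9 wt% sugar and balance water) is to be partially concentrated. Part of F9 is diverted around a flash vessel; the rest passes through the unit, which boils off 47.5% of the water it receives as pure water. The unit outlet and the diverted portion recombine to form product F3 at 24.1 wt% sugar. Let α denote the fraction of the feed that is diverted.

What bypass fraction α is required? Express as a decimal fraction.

All 399×0.209 = 83.391 tonne/day of sugar reaches F3, so F3 = 83.391/0.241 = 346.02 tonne/day and vapour = 52.979 tonne/day.
The evaporator receives (1−α)·399 of feed at 0.791 water and removes 0.475 of that water:
0.475×0.791×(1−α)×399 = 52.979
(1−α) = 52.979/149.91 = 0.3534;  α = 0.6466.

0.647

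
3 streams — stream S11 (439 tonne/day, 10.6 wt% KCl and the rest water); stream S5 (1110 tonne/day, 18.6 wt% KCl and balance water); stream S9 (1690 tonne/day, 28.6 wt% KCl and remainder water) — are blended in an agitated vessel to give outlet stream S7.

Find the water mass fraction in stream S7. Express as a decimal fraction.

Total flow out = 439 + 1110 + 1690 = 3239 tonne/day.
water in = 439×0.894 + 1110×0.814 + 1690×0.714 = 2502.7 tonne/day.
water mass fraction in S7 = 2502.7/3239 = 0.773.

0.773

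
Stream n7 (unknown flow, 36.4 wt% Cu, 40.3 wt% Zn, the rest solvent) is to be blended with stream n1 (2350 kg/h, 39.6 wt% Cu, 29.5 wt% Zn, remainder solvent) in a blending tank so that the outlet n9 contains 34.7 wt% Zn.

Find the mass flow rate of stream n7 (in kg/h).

2182 kg/h

Let n7 be the unknown flow. Total out = 2350 + n7.
Zn balance: 693.25 + 0.403·n7 = 0.347·(2350 + n7)
(0.403 − 0.347)·n7 = 0.347×2350 − 693.25 = 122.2
n7 = 122.2 / 0.056 = 2182.1 kg/h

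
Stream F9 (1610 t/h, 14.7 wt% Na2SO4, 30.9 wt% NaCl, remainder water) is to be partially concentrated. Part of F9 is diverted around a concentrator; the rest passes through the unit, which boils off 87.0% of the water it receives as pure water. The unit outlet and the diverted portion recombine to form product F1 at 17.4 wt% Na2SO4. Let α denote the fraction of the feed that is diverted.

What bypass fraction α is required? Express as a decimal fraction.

0.672

All 1610×0.147 = 236.67 t/h of Na2SO4 reaches F1, so F1 = 236.67/0.174 = 1360.2 t/h and vapour = 249.83 t/h.
The evaporator receives (1−α)·1610 of feed at 0.544 water and removes 0.870 of that water:
0.870×0.544×(1−α)×1610 = 249.83
(1−α) = 249.83/761.98 = 0.3279;  α = 0.6721.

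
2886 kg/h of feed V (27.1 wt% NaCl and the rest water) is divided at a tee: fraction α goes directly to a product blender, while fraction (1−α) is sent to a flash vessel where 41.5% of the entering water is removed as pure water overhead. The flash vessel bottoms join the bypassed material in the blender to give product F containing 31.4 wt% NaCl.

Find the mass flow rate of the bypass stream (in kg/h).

1580 kg/h

All 2886×0.271 = 782.11 kg/h of NaCl reaches F, so F = 782.11/0.314 = 2490.8 kg/h and vapour = 395.22 kg/h.
The evaporator receives (1−α)·2886 of feed at 0.729 water and removes 0.415 of that water:
0.415×0.729×(1−α)×2886 = 395.22
(1−α) = 395.22/873.12 = 0.4527;  α = 0.5473.
Bypass flow = 0.5473×2886 = 1579.7 kg/h.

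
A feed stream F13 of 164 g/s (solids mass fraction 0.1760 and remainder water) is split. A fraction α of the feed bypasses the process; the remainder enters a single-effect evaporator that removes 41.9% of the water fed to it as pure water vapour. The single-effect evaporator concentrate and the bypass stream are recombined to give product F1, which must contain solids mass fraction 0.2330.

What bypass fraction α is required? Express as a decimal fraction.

All 164×0.176 = 28.864 g/s of solids reaches F1, so F1 = 28.864/0.233 = 123.88 g/s and vapour = 40.12 g/s.
The evaporator receives (1−α)·164 of feed at 0.824 water and removes 0.419 of that water:
0.419×0.824×(1−α)×164 = 40.12
(1−α) = 40.12/56.622 = 0.7086;  α = 0.2914.

0.291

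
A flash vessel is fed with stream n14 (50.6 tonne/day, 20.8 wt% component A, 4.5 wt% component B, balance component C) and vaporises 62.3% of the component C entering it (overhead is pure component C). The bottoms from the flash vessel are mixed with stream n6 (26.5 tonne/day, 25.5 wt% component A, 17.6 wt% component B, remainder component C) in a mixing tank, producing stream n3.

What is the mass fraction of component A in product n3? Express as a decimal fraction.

0.323

Vapour removed = 0.623×0.747×50.6 = 23.548 tonne/day; concentrate = 27.052 tonne/day.
component A reaching the mixer = 10.525 (from concentrate) + 26.5×0.255 = 17.282 tonne/day.
Product flow = 27.052 + 26.5 = 53.552 tonne/day; component A fraction = 0.323.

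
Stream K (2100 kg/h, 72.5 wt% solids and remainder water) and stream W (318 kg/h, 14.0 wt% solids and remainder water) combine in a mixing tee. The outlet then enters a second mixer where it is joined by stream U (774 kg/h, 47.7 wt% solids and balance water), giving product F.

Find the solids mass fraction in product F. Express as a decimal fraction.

Overall, product flow = 3192 kg/h.
solids in = 2100×0.725 + 318×0.140 + 774×0.477 = 1936.2 kg/h.
solids fraction in F = 0.607.

0.607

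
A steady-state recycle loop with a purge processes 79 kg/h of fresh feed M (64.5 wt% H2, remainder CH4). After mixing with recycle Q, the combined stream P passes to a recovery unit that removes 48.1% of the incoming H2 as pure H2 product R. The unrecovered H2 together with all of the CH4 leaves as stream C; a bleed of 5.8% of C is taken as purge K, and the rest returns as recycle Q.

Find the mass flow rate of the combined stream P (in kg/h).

CH4 enters only via M and leaves only via the purge: 79×0.355 = 0.058×(CH4 in C), and the recovery unit passes all CH4, so CH4 in P = CH4 in C = 483.53 kg/h.
H2 in P: m_A = 79×0.645 + (1−0.058)·(1−0.481)·m_A, so m_A = 50.955/0.5111 = 99.696 kg/h.
P = 99.696 + 483.53 = 583.23 kg/h.

583.2 kg/h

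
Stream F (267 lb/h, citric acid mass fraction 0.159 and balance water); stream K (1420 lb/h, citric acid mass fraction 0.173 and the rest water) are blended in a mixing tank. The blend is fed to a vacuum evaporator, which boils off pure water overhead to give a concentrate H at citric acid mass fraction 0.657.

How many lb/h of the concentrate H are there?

438.5 lb/h

citric acid entering = 267×0.159 + 1420×0.173 = 288.11 lb/h.
All citric acid reports to H, so H = 288.11/0.657 = 438.53 lb/h.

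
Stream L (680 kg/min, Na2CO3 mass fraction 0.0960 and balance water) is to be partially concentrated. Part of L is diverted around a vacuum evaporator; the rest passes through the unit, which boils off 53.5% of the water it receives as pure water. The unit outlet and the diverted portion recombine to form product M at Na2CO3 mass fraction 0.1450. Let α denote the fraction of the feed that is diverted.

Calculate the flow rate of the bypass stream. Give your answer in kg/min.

204.9 kg/min

All 680×0.096 = 65.28 kg/min of Na2CO3 reaches M, so M = 65.28/0.145 = 450.21 kg/min and vapour = 229.79 kg/min.
The evaporator receives (1−α)·680 of feed at 0.904 water and removes 0.535 of that water:
0.535×0.904×(1−α)×680 = 229.79
(1−α) = 229.79/328.88 = 0.6987;  α = 0.3013.
Bypass flow = 0.3013×680 = 204.87 kg/min.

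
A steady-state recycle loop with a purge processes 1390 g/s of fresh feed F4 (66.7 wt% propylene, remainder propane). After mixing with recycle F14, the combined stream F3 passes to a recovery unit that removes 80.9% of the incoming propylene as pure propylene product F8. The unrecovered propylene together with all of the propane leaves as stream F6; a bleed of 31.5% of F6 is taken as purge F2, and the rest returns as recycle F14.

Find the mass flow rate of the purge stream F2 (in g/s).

propane enters only via F4 and leaves only via the purge: 1390×0.333 = 0.315×(propane in F6), and the recovery unit passes all propane, so propane in F3 = propane in F6 = 1469.4 g/s.
propylene in F3: m_A = 1390×0.667 + (1−0.315)·(1−0.809)·m_A, so m_A = 927.13/0.8692 = 1066.7 g/s.
F6 = (1−0.809)×1066.7 + 1469.4 = 1673.2 g/s.
Purge F2 = 0.315×1673.2 = 527.05 g/s.

527 g/s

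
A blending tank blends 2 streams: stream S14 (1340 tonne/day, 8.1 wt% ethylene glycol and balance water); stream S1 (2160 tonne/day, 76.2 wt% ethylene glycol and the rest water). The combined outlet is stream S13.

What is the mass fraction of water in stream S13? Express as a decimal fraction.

Total flow out = 1340 + 2160 = 3500 tonne/day.
water in = 1340×0.919 + 2160×0.238 = 1745.5 tonne/day.
water mass fraction in S13 = 1745.5/3500 = 0.499.

0.499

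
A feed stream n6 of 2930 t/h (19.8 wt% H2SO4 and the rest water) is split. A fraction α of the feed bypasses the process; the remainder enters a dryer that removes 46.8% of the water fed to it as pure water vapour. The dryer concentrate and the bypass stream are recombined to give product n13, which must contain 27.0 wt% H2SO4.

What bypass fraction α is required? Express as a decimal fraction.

All 2930×0.198 = 580.14 t/h of H2SO4 reaches n13, so n13 = 580.14/0.270 = 2148.7 t/h and vapour = 781.33 t/h.
The evaporator receives (1−α)·2930 of feed at 0.802 water and removes 0.468 of that water:
0.468×0.802×(1−α)×2930 = 781.33
(1−α) = 781.33/1099.7 = 0.7105;  α = 0.2895.

0.290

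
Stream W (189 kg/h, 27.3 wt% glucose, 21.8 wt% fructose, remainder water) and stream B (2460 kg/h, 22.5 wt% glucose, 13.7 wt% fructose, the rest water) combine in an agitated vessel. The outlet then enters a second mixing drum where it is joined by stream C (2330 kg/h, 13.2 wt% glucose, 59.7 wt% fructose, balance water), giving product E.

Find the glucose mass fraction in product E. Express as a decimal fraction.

Overall, product flow = 4979 kg/h.
glucose in = 189×0.273 + 2460×0.225 + 2330×0.132 = 912.66 kg/h.
glucose fraction in E = 0.183.

0.183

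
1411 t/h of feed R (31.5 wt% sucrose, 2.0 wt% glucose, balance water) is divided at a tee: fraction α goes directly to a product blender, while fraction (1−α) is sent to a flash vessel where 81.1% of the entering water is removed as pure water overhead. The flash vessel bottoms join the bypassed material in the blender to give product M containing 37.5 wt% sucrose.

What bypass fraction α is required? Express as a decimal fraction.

All 1411×0.315 = 444.46 t/h of sucrose reaches M, so M = 444.46/0.375 = 1185.2 t/h and vapour = 225.76 t/h.
The evaporator receives (1−α)·1411 of feed at 0.665 water and removes 0.811 of that water:
0.811×0.665×(1−α)×1411 = 225.76
(1−α) = 225.76/760.97 = 0.2967;  α = 0.7033.

0.703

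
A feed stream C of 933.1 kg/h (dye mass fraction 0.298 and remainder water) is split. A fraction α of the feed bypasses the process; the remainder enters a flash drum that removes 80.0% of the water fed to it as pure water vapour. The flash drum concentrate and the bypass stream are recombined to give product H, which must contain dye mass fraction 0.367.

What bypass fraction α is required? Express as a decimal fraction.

All 933.1×0.298 = 278.06 kg/h of dye reaches H, so H = 278.06/0.367 = 757.67 kg/h and vapour = 175.43 kg/h.
The evaporator receives (1−α)·933.1 of feed at 0.702 water and removes 0.800 of that water:
0.800×0.702×(1−α)×933.1 = 175.43
(1−α) = 175.43/524.03 = 0.3348;  α = 0.6652.

0.665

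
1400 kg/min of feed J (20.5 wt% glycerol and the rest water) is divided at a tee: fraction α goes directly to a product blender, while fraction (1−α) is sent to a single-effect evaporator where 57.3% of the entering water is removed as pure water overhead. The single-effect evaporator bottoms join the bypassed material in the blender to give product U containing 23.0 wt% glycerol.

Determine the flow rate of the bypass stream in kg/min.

All 1400×0.205 = 287 kg/min of glycerol reaches U, so U = 287/0.230 = 1247.8 kg/min and vapour = 152.17 kg/min.
The evaporator receives (1−α)·1400 of feed at 0.795 water and removes 0.573 of that water:
0.573×0.795×(1−α)×1400 = 152.17
(1−α) = 152.17/637.75 = 0.2386;  α = 0.7614.
Bypass flow = 0.7614×1400 = 1065.9 kg/min.

1066 kg/min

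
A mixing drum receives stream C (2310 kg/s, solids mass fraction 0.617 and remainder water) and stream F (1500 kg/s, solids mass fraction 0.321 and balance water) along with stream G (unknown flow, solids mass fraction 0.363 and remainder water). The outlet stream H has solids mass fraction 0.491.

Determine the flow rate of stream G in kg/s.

281.7 kg/s

Let G be the unknown flow. Total out = 3810 + G.
solids balance: 1906.8 + 0.363·G = 0.491·(3810 + G)
(0.363 − 0.491)·G = 0.491×3810 − 1906.8 = -36.06
G = -36.06 / -0.128 = 281.72 kg/s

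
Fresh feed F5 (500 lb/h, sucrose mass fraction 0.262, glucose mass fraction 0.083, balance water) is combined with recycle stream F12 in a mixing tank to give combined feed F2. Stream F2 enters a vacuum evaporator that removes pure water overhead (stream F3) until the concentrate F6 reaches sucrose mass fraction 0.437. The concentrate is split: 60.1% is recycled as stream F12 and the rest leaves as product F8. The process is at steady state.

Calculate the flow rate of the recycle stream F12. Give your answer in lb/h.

Overall sucrose balance (none leaves overhead): sucrose in fresh feed = sucrose in product, i.e. 500×0.262 = (1−0.601)·F6·0.437.
F6 = 131/(0.437×0.399) = 751.31 lb/h.
Recycle F12 = 0.601×751.31 = 451.54 lb/h.

451.5 lb/h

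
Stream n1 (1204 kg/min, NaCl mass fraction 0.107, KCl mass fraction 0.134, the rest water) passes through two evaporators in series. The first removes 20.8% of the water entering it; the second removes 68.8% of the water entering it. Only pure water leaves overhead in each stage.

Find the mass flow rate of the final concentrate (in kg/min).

516 kg/min

water in feed = 1204×0.759 = 913.84 kg/min.
After stage 1: water left = (1−0.208)×913.84 = 723.76; stream total = 1013.9 kg/min.
After stage 2: water left = (1−0.688)×723.76 = 225.81; final concentrate = 515.98 kg/min.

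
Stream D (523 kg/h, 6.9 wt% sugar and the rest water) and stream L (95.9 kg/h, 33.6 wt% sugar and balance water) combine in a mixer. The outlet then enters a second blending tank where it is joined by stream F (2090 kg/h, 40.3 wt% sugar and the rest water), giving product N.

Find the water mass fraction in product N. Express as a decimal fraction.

0.6639

Overall, product flow = 2708.9 kg/h.
water in = 523×0.931 + 95.9×0.664 + 2090×0.597 = 1798.3 kg/h.
water fraction in N = 0.6639.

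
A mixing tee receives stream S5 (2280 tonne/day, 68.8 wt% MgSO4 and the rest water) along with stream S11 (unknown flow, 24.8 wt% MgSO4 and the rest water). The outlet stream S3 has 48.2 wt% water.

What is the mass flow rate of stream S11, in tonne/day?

1436 tonne/day

Let S11 be the unknown flow. Total out = 2280 + S11.
water balance: 711.36 + 0.752·S11 = 0.482·(2280 + S11)
(0.752 − 0.482)·S11 = 0.482×2280 − 711.36 = 387.6
S11 = 387.6 / 0.270 = 1435.6 tonne/day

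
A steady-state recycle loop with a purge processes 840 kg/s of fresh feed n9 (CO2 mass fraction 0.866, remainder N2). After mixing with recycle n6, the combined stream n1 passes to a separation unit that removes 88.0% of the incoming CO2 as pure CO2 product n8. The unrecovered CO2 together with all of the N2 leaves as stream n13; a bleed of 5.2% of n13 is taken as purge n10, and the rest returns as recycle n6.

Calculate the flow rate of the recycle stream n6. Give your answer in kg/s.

2145 kg/s

N2 enters only via n9 and leaves only via the purge: 840×0.134 = 0.052×(N2 in n13), and the separation unit passes all N2, so N2 in n1 = N2 in n13 = 2164.6 kg/s.
CO2 in n1: m_A = 840×0.866 + (1−0.052)·(1−0.880)·m_A, so m_A = 727.44/0.8862 = 820.82 kg/s.
n13 = (1−0.880)×820.82 + 2164.6 = 2263.1 kg/s.
Recycle n6 = (1−0.052)×2263.1 = 2145.4 kg/s.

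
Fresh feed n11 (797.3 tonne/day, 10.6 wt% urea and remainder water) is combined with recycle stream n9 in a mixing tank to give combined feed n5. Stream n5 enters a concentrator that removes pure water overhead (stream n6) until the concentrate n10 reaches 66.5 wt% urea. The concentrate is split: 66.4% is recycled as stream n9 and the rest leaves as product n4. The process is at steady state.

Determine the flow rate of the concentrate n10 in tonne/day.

378.2 tonne/day

Overall urea balance (none leaves overhead): urea in fresh feed = urea in product, i.e. 797.3×0.106 = (1−0.664)·n10·0.665.
n10 = 84.514/(0.665×0.336) = 378.24 tonne/day.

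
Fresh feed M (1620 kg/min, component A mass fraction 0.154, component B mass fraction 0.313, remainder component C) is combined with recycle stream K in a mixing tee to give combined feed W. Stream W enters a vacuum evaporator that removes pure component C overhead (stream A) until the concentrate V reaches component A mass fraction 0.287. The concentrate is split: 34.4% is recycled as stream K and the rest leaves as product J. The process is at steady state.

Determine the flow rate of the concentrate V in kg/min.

1325 kg/min

Overall component A balance (none leaves overhead): component A in fresh feed = component A in product, i.e. 1620×0.154 = (1−0.344)·V·0.287.
V = 249.48/(0.287×0.656) = 1325.1 kg/min.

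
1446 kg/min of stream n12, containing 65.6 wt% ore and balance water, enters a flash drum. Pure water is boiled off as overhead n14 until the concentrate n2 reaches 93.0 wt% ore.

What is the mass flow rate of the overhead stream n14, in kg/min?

ore is conserved: 1446×0.656 = 948.58 kg/min all reports to the concentrate.
Concentrate = 948.58/(target fraction) = 1020 kg/min.
Overhead = 1446 − 1020 = 426.03 kg/min.

426 kg/min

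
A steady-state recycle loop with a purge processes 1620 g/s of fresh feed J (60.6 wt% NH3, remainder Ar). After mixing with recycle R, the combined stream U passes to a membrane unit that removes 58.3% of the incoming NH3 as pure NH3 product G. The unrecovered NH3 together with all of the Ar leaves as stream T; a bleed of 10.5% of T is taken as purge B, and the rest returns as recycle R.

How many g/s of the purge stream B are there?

706.9 g/s

Ar enters only via J and leaves only via the purge: 1620×0.394 = 0.105×(Ar in T), and the membrane unit passes all Ar, so Ar in U = Ar in T = 6078.9 g/s.
NH3 in U: m_A = 1620×0.606 + (1−0.105)·(1−0.583)·m_A, so m_A = 981.72/0.6268 = 1566.3 g/s.
T = (1−0.583)×1566.3 + 6078.9 = 6732 g/s.
Purge B = 0.105×6732 = 706.86 g/s.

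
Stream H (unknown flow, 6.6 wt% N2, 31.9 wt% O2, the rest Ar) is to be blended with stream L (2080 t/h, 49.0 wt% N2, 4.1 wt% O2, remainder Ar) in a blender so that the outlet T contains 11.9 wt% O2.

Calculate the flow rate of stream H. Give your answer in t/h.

811.2 t/h

Let H be the unknown flow. Total out = 2080 + H.
O2 balance: 85.28 + 0.319·H = 0.119·(2080 + H)
(0.319 − 0.119)·H = 0.119×2080 − 85.28 = 162.24
H = 162.24 / 0.200 = 811.2 t/h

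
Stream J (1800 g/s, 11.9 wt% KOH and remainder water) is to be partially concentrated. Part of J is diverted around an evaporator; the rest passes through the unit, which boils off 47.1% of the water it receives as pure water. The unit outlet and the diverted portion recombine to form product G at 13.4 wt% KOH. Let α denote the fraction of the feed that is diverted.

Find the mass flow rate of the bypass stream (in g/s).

All 1800×0.119 = 214.2 g/s of KOH reaches G, so G = 214.2/0.134 = 1598.5 g/s and vapour = 201.49 g/s.
The evaporator receives (1−α)·1800 of feed at 0.881 water and removes 0.471 of that water:
0.471×0.881×(1−α)×1800 = 201.49
(1−α) = 201.49/746.91 = 0.2698;  α = 0.7302.
Bypass flow = 0.7302×1800 = 1314.4 g/s.

1314 g/s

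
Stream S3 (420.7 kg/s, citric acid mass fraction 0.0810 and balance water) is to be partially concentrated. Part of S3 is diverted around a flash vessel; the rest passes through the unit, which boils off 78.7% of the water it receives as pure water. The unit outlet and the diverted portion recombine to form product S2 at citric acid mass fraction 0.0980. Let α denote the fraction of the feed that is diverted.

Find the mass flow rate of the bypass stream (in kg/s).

All 420.7×0.081 = 34.077 kg/s of citric acid reaches S2, so S2 = 34.077/0.098 = 347.72 kg/s and vapour = 72.979 kg/s.
The evaporator receives (1−α)·420.7 of feed at 0.919 water and removes 0.787 of that water:
0.787×0.919×(1−α)×420.7 = 72.979
(1−α) = 72.979/304.27 = 0.2398;  α = 0.7602.
Bypass flow = 0.7602×420.7 = 319.8 kg/s.

319.8 kg/s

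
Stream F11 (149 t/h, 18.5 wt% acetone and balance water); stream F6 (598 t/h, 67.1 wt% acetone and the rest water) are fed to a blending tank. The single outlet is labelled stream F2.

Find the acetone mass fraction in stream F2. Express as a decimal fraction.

0.574

Total flow out = 149 + 598 = 747 t/h.
acetone in = 149×0.185 + 598×0.671 = 428.82 t/h.
acetone mass fraction in F2 = 428.82/747 = 0.574.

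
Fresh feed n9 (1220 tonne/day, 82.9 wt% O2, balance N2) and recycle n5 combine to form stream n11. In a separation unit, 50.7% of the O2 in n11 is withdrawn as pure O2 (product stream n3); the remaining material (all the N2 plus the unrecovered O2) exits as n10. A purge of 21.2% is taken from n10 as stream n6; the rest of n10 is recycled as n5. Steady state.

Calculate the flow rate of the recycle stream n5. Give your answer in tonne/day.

N2 enters only via n9 and leaves only via the purge: 1220×0.171 = 0.212×(N2 in n10), and the separation unit passes all N2, so N2 in n11 = N2 in n10 = 984.06 tonne/day.
O2 in n11: m_A = 1220×0.829 + (1−0.212)·(1−0.507)·m_A, so m_A = 1011.4/0.6115 = 1653.9 tonne/day.
n10 = (1−0.507)×1653.9 + 984.06 = 1799.4 tonne/day.
Recycle n5 = (1−0.212)×1799.4 = 1417.9 tonne/day.

1418 tonne/day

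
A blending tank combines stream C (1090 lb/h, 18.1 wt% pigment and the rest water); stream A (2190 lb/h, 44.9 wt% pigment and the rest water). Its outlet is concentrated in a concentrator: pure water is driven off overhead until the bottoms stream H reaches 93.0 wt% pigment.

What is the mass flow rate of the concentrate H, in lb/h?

1269 lb/h

pigment entering = 1090×0.181 + 2190×0.449 = 1180.6 lb/h.
All pigment reports to H, so H = 1180.6/0.930 = 1269.5 lb/h.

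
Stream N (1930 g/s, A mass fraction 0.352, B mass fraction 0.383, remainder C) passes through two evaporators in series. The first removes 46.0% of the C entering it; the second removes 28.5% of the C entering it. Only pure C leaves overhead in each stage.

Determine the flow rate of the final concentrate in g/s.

1616 g/s

C in feed = 1930×0.265 = 511.45 g/s.
After stage 1: C left = (1−0.460)×511.45 = 276.18; stream total = 1694.7 g/s.
After stage 2: C left = (1−0.285)×276.18 = 197.47; final concentrate = 1616 g/s.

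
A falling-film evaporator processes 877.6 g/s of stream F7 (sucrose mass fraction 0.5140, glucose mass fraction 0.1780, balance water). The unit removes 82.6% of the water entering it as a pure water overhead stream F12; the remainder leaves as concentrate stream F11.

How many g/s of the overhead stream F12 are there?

223.3 g/s

water entering = 877.6×0.308 = 270.3 g/s; overhead removed = 0.826×270.3 = 223.27 g/s.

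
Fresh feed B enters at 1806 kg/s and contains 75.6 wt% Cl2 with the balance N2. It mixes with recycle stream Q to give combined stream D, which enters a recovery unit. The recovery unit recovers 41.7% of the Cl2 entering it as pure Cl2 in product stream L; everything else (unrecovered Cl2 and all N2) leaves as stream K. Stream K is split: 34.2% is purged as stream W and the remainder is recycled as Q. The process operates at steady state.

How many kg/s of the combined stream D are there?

3504 kg/s

N2 enters only via B and leaves only via the purge: 1806×0.244 = 0.342×(N2 in K), and the recovery unit passes all N2, so N2 in D = N2 in K = 1288.5 kg/s.
Cl2 in D: m_A = 1806×0.756 + (1−0.342)·(1−0.417)·m_A, so m_A = 1365.3/0.6164 = 2215.1 kg/s.
D = 2215.1 + 1288.5 = 3503.6 kg/s.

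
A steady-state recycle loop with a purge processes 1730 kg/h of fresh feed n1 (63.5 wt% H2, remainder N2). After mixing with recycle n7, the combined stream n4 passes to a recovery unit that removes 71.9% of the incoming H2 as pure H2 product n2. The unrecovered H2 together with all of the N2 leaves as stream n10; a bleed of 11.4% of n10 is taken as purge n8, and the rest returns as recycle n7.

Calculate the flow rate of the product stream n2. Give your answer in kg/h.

H2 in n4: m_A = 1730×0.635 + (1−0.114)·(1−0.719)·m_A, so m_A = 1098.5/0.7510 = 1462.7 kg/h.
Product n2 = 0.719×1462.7 = 1051.7 kg/h.

1052 kg/h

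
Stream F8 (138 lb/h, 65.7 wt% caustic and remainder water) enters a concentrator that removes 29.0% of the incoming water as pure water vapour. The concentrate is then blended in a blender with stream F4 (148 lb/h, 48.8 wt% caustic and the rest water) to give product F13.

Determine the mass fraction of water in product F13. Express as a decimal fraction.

0.4017

Vapour removed = 0.290×0.343×138 = 13.727 lb/h; concentrate = 124.27 lb/h.
water reaching the mixer = 33.607 (from concentrate) + 148×0.512 = 109.38 lb/h.
Product flow = 124.27 + 148 = 272.27 lb/h; water fraction = 0.4017.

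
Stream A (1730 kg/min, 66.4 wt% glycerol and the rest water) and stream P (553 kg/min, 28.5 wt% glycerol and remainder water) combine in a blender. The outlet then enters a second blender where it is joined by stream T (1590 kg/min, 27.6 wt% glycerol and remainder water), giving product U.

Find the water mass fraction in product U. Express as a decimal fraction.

0.5494

Overall, product flow = 3873 kg/min.
water in = 1730×0.336 + 553×0.715 + 1590×0.724 = 2127.8 kg/min.
water fraction in U = 0.5494.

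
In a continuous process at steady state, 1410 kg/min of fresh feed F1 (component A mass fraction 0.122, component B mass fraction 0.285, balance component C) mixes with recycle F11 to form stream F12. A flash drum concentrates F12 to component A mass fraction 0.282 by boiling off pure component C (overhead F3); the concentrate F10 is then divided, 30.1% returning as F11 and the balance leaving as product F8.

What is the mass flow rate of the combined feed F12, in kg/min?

1673 kg/min

Overall component A balance (none leaves overhead): component A in fresh feed = component A in product, i.e. 1410×0.122 = (1−0.301)·F10·0.282.
F10 = 172.02/(0.282×0.699) = 872.68 kg/min.
Recycle F11 = 0.301×872.68 = 262.68 kg/min.
Combined feed F12 = 1410 + 262.68 = 1672.7 kg/min.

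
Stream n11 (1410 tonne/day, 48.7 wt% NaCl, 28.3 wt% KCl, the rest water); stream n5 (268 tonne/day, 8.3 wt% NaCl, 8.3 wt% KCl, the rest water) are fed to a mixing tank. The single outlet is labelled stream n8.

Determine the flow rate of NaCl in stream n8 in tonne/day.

708.9 tonne/day

NaCl out = NaCl in = 1410×0.487 + 268×0.083 = 708.91 tonne/day.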